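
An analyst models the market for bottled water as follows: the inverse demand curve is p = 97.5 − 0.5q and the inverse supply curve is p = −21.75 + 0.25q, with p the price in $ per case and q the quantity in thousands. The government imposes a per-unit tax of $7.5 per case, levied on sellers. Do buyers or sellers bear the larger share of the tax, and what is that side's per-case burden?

Rewrite in direct form: qd = 195 − 2p and qs = 4p + 87.
Without the tax, 195 − 2p = 4p + 87 gives 6p = 108, so p* = $18 and q* = 159.
With the tax collected from sellers, supply shifts: qs = 4(p − 7.5) + 87.
Solving gives q = 149 with buyers paying $23 and sellers receiving $15.5 (the $7.5 wedge).
Per-case burden: buyers $5, sellers $2.5.
Buyers take the larger share because demand is less price-elastic here (demand slope 2 vs supply slope 4).
The less price-elastic side of the market bears the larger share of a per-unit tax.

Buyers bear the larger share: $5 per case.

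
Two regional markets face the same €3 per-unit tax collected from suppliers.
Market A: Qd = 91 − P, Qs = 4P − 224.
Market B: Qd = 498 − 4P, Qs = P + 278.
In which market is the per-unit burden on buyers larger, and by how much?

Market A, by €1.8.

Market A: pre-tax P* = €63, Q* = 28; post-tax Q = 25.6; per-unit burden on buyers = €2.4.
Market B: pre-tax P* = €44, Q* = 322; post-tax Q = 319.6; per-unit burden on buyers = €0.6.
Difference: €2.4 vs €0.6 → market A is larger by €1.8.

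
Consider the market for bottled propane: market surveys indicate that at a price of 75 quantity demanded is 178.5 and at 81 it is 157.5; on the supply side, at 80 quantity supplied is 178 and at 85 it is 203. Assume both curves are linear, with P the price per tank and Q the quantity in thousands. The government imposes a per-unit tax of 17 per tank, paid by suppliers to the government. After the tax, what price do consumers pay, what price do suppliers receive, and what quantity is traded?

Consumers pay 88; suppliers receive 71; quantity = 133.

Demand slope: (157.5 − 178.5)/(81 − 75) = -3.5, so Qd = 441 − 3.5P.
Supply slope: (203 − 178)/(85 − 80) = 5, so Qs = 5P − 222.
Before the tax: set 441 − 3.5P = 5P − 222 → P* = 78, Q* = 168.
With the tax collected from suppliers, supply shifts: Qs = 5(P − 17) − 222.
Solving gives Q = 133 with consumers paying 88 and suppliers receiving 71 (the 17 wedge).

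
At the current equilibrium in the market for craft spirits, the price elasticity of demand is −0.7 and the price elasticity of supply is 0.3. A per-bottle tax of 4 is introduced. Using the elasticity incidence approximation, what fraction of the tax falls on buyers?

Buyers' share ≈ 0.3.

Incidence ratio: buyers' share ≈ εs / (εs + |εd|) = 0.3 / (0.3 + 0.7) = 0.3.
Supply is the less elastic side, so buyers bear the smaller share.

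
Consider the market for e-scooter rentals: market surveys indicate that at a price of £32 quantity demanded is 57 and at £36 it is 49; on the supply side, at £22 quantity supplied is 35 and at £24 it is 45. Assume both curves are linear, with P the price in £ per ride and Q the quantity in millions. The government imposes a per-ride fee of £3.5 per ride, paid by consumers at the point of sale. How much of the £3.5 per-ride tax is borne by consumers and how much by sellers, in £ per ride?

Consumers bear £2.5 per ride; sellers bear £1 per ride.

Demand slope: (49 − 57)/(36 − 32) = -2, so Qd = 121 − 2P.
Supply slope: (45 − 35)/(24 − 22) = 5, so Qs = 5P − 75.
Before the tax: set 121 − 2P = 5P − 75 → P* = £28, Q* = 65.
With the tax collected from consumers, demand (in seller-price terms) shifts: Qd = 121 − 2(P + 3.5).
New equilibrium: consumers pay £30.5, sellers receive £27, Q = 60. (Wedge: Pb − Ps = 3.5.)
Burden on consumers: £2.5; on sellers: £1. (They sum to £3.5.)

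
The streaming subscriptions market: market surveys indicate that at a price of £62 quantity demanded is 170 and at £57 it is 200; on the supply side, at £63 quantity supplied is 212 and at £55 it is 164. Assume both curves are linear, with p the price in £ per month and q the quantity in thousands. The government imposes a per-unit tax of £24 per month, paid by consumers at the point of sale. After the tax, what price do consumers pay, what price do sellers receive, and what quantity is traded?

Consumers pay £71; sellers receive £47; quantity = 116.

Demand slope: (200 − 170)/(57 − 62) = -6, so qd = 542 − 6p.
Supply slope: (164 − 212)/(55 − 63) = 6, so qs = 6p − 166.
Without the tax, 542 − 6p = 6p − 166 gives 12p = 708, so p* = £59 and q* = 188.
With the tax collected from consumers, demand (in seller-price terms) shifts: qd = 542 − 6(p + 24).
New equilibrium: consumers pay £71, sellers receive £47, q = 116. (Wedge: pb − ps = 24.)
The less price-elastic side of the market bears the larger share of a per-unit tax.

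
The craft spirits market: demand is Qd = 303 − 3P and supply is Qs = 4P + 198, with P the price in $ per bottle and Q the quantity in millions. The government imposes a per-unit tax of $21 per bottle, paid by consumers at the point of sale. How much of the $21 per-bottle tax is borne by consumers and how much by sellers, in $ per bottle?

Consumers bear $12 per bottle; sellers bear $9 per bottle.

Before the tax: set 303 − 3P = 4P + 198 → P* = $15, Q* = 258.
With the tax collected from consumers, demand (in seller-price terms) shifts: Qd = 303 − 3(P + 21).
Solving gives Q = 222 with consumers paying $27 and sellers receiving $6 (the $21 wedge).
Burden on consumers: $12; on sellers: $9. (They sum to $21.)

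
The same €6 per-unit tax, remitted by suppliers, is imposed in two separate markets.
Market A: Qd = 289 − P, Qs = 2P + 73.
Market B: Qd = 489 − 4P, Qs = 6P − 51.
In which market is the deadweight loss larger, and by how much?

Market A: pre-tax P* = €72, Q* = 217; post-tax Q = 213; deadweight loss = €12.
Market B: pre-tax P* = €54, Q* = 273; post-tax Q = 258.6; deadweight loss = €43.2.
Difference: €12 vs €43.2 → market B is larger by €31.2.

Market B, by €31.2.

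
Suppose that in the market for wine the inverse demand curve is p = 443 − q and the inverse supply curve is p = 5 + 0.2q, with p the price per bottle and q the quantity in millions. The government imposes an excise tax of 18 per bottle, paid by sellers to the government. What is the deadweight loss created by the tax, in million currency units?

Deadweight loss = 135 million.

Rewrite in direct form: qd = 443 − p and qs = 5p − 25.
Before the tax: set 443 − p = 5p − 25 → p* = 78, q* = 365.
With the tax collected from sellers, supply shifts: qs = 5(p − 18) − 25.
New equilibrium: consumers pay 93, sellers receive 75, q = 350. (Wedge: pb − ps = 18.)
Quantity falls by |ΔQ| = |365 − 350| = 15.
DWL = ½ · t · |ΔQ| = ½ · 18 · 15 = 135.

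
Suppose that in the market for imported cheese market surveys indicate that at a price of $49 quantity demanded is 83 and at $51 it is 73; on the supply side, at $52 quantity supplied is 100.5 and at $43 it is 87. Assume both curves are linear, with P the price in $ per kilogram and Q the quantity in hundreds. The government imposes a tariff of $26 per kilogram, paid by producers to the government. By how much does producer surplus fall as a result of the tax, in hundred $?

Demand slope: (73 − 83)/(51 − 49) = -5, so Qd = 328 − 5P.
Supply slope: (87 − 100.5)/(43 − 52) = 1.5, so Qs = 1.5P + 22.5.
Without the tax, 328 − 5P = 1.5P + 22.5 gives 6.5P = 305.5, so P* = $47 and Q* = 93.
With the tax collected from producers, supply shifts: Qs = 1.5(P − 26) + 22.5.
New equilibrium: consumers pay $53, producers receive $27, Q = 63. (Wedge: Pb − Ps = 26.)
ΔPS is the trapezoid between Q = 63 and Q = 93 of height $20: ½ · (93 + 63) · 20 = $1560.

Producer surplus falls by $1560 hundred.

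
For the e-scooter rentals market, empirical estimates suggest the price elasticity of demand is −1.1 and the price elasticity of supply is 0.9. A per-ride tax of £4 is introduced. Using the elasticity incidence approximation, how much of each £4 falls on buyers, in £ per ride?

Buyers bear ≈ £1.8 per ride.

Incidence ratio: buyers' share ≈ εs / (εs + |εd|) = 0.9 / (0.9 + 1.1) = 0.45.
So buyers bear ≈ 0.45 × £4 = £1.8; producers bear £2.2.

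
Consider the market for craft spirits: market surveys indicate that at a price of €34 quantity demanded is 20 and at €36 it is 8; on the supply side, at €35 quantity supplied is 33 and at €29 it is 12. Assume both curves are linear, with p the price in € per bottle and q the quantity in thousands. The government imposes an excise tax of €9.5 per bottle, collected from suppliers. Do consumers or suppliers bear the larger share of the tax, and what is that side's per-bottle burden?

Demand slope: (8 − 20)/(36 − 34) = -6, so qd = 224 − 6p.
Supply slope: (12 − 33)/(29 − 35) = 3.5, so qs = 3.5p − 89.5.
Without the tax, 224 − 6p = 3.5p − 89.5 gives 9.5p = 313.5, so p* = €33 and q* = 26.
With the tax collected from suppliers, supply shifts: qs = 3.5(p − 9.5) − 89.5.
New equilibrium: consumers pay €36.5, suppliers receive €27, q = 5. (Wedge: pb − ps = 9.5.)
Per-bottle burden: consumers €3.5, suppliers €6.
Suppliers take the larger share because supply is less price-elastic here (demand slope 6 vs supply slope 3.5).

Suppliers bear the larger share: €6 per bottle.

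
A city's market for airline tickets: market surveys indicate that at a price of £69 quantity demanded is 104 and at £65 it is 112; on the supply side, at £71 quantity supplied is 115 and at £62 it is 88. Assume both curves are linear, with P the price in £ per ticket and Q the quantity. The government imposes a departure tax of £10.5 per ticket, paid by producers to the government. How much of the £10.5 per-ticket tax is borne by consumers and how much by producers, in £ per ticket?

Consumers bear £6.3 per ticket; producers bear £4.2 per ticket.

Demand slope: (112 − 104)/(65 − 69) = -2, so Qd = 242 − 2P.
Supply slope: (88 − 115)/(62 − 71) = 3, so Qs = 3P − 98.
Before the tax: set 242 − 2P = 3P − 98 → P* = £68, Q* = 106.
With the tax collected from producers, supply shifts: Qs = 3(P − 10.5) − 98.
Solving gives Q = 93.4 with consumers paying £74.3 and producers receiving £63.8 (the £10.5 wedge).
Burden on consumers: £6.3; on producers: £4.2. (They sum to £10.5.)
The less price-elastic side of the market bears the larger share of a per-unit tax.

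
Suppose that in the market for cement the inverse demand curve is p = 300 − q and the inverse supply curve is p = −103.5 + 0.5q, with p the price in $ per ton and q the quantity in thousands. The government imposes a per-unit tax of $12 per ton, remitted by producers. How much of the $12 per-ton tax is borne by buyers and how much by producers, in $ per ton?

Buyers bear $8 per ton; producers bear $4 per ton.

Inverting to q(p) form: qd = 300 − p; qs = 2p + 207.
Without the tax, 300 − p = 2p + 207 gives 3p = 93, so p* = $31 and q* = 269.
With the tax collected from producers, supply shifts: qs = 2(p − 12) + 207.
Solving gives q = 261 with buyers paying $39 and producers receiving $27 (the $12 wedge).
Burden on buyers: $8; on producers: $4. (They sum to $12.)
The less price-elastic side of the market bears the larger share of a per-unit tax.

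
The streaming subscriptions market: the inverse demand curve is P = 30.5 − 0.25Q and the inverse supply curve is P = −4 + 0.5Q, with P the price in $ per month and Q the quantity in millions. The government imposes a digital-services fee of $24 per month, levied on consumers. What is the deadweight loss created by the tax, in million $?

Inverting to Q(P) form: Qd = 122 − 4P; Qs = 2P + 8.
Before the tax: set 122 − 4P = 2P + 8 → P* = $19, Q* = 46.
With the tax collected from consumers, demand (in seller-price terms) shifts: Qd = 122 − 4(P + 24).
New equilibrium: consumers pay $27, sellers receive $3, Q = 14. (Wedge: Pb − Ps = 24.)
Quantity falls by |ΔQ| = |46 − 14| = 32.
DWL = ½ · t · |ΔQ| = ½ · 24 · 32 = $384.

Deadweight loss = $384 million.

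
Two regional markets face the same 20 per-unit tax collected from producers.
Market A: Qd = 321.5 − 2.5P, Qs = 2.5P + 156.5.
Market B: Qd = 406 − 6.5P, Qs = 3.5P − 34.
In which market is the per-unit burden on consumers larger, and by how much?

Market A: pre-tax P* = 33, Q* = 239; post-tax Q = 214; per-unit burden on consumers = 10.
Market B: pre-tax P* = 44, Q* = 120; post-tax Q = 74.5; per-unit burden on consumers = 7.
Difference: 10 vs 7 → market A is larger by 3.

Market A, by 3.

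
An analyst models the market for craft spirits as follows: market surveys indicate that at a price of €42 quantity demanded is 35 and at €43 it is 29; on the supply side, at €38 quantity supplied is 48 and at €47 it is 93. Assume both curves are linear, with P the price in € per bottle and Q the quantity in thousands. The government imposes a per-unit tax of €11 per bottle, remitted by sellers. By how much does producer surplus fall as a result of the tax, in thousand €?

Producer surplus falls by €228 thousand.

Demand slope: (29 − 35)/(43 − 42) = -6, so Qd = 287 − 6P.
Supply slope: (93 − 48)/(47 − 38) = 5, so Qs = 5P − 142.
Before the tax: set 287 − 6P = 5P − 142 → P* = €39, Q* = 53.
With the tax collected from sellers, supply shifts: Qs = 5(P − 11) − 142.
Solving gives Q = 23 with consumers paying €44 and sellers receiving €33 (the €11 wedge).
ΔPS is the trapezoid between Q = 23 and Q = 53 of height €6: ½ · (53 + 23) · 6 = €228.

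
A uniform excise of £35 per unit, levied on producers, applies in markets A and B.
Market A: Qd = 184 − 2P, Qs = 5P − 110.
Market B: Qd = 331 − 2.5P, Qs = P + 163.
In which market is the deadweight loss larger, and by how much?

Market A: pre-tax P* = £42, Q* = 100; post-tax Q = 50; deadweight loss = £875.
Market B: pre-tax P* = £48, Q* = 211; post-tax Q = 186; deadweight loss = £437.5.
Difference: £875 vs £437.5 → market A is larger by £437.5.

Market A, by £437.5.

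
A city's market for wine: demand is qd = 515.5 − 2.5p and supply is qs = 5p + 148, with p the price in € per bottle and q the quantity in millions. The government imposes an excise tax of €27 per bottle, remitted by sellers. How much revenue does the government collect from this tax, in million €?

Tax revenue = €9396 million.

Without the tax, 515.5 − 2.5p = 5p + 148 gives 7.5p = 367.5, so p* = €49 and q* = 393.
With the tax collected from sellers, supply shifts: qs = 5(p − 27) + 148.
Solving gives q = 348 with consumers paying €67 and sellers receiving €40 (the €27 wedge).
Revenue = t · Q = 27 · 348 = €9396.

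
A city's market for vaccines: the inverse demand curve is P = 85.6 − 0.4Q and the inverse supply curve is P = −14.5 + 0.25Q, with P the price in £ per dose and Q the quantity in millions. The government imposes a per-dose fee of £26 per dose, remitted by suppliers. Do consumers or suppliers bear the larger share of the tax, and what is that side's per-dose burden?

Consumers bear the larger share: £16 per dose.

Rewrite in direct form: Qd = 214 − 2.5P and Qs = 4P + 58.
Without the tax, 214 − 2.5P = 4P + 58 gives 6.5P = 156, so P* = £24 and Q* = 154.
With the tax collected from suppliers, supply shifts: Qs = 4(P − 26) + 58.
New equilibrium: consumers pay £40, suppliers receive £14, Q = 114. (Wedge: Pb − Ps = 26.)
Per-dose burden: consumers £16, suppliers £10.
Consumers take the larger share because demand is less price-elastic here (demand slope 2.5 vs supply slope 4).
The less price-elastic side of the market bears the larger share of a per-unit tax.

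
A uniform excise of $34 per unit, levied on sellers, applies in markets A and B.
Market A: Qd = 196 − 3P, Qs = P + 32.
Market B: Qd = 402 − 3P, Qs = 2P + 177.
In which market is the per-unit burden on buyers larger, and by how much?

Market A: pre-tax P* = $41, Q* = 73; post-tax Q = 47.5; per-unit burden on buyers = $8.5.
Market B: pre-tax P* = $45, Q* = 267; post-tax Q = 226.2; per-unit burden on buyers = $13.6.
Difference: $8.5 vs $13.6 → market B is larger by $5.1.

Market B, by $5.1.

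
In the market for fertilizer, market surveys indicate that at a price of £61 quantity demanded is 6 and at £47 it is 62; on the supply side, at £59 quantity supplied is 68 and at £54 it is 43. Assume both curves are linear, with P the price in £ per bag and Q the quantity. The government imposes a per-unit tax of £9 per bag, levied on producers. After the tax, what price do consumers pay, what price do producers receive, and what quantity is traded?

Demand slope: (62 − 6)/(47 − 61) = -4, so Qd = 250 − 4P.
Supply slope: (43 − 68)/(54 − 59) = 5, so Qs = 5P − 227.
Without the tax, 250 − 4P = 5P − 227 gives 9P = 477, so P* = £53 and Q* = 38.
With the tax collected from producers, supply shifts: Qs = 5(P − 9) − 227.
Solving gives Q = 18 with consumers paying £58 and producers receiving £49 (the £9 wedge).

Consumers pay £58; producers receive £49; quantity = 18.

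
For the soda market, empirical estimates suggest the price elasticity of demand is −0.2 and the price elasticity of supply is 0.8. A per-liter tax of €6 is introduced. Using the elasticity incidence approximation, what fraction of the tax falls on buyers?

Incidence ratio: buyers' share ≈ εs / (εs + |εd|) = 0.8 / (0.8 + 0.2) = 0.8.
Supply is the more elastic side, so buyers bear the larger share.

Buyers' share ≈ 0.8.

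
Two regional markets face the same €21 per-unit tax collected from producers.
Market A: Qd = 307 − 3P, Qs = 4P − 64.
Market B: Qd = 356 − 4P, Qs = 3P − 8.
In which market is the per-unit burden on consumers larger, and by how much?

Market A: pre-tax P* = €53, Q* = 148; post-tax Q = 112; per-unit burden on consumers = €12.
Market B: pre-tax P* = €52, Q* = 148; post-tax Q = 112; per-unit burden on consumers = €9.
Difference: €12 vs €9 → market A is larger by €3.

Market A, by €3.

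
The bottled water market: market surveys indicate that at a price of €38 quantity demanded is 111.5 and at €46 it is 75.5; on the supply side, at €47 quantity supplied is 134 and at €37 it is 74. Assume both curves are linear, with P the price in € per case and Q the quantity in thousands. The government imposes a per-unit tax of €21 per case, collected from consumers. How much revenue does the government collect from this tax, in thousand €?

Tax revenue = €924 thousand.

Demand slope: (75.5 − 111.5)/(46 − 38) = -4.5, so Qd = 282.5 − 4.5P.
Supply slope: (74 − 134)/(37 − 47) = 6, so Qs = 6P − 148.
Before the tax: set 282.5 − 4.5P = 6P − 148 → P* = €41, Q* = 98.
With the tax collected from consumers, demand (in seller-price terms) shifts: Qd = 282.5 − 4.5(P + 21).
New equilibrium: consumers pay €53, suppliers receive €32, Q = 44. (Wedge: Pb − Ps = 21.)
Revenue = t · Q = 21 · 44 = €924.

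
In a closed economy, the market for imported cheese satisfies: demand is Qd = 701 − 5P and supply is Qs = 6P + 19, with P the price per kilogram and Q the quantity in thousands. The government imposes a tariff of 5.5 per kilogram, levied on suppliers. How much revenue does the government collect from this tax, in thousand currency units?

Before the tax: set 701 − 5P = 6P + 19 → P* = 62, Q* = 391.
With the tax collected from suppliers, supply shifts: Qs = 6(P − 5.5) + 19.
Solving gives Q = 376 with buyers paying 65 and suppliers receiving 59.5 (the 5.5 wedge).
Revenue = t · Q = 5.5 · 376 = 2068.

Tax revenue = 2068 thousand.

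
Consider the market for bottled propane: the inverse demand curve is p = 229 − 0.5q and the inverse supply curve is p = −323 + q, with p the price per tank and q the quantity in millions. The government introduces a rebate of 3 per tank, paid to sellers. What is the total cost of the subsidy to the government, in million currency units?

Government outlay = 1110 million.

Inverting to q(p) form: qd = 458 − 2p; qs = p + 323.
Before the subsidy: set 458 − 2p = p + 323 → p* = 45, q* = 368.
With a per-unit subsidy paid to sellers, each receives p + 3 per unit sold, so supply becomes qs = (p + 3) + 323.
Solving gives q = 370 with consumers paying 44 and sellers receiving 47 (the 3 wedge).
Outlay = t · Q = 3 · 370 = 1110.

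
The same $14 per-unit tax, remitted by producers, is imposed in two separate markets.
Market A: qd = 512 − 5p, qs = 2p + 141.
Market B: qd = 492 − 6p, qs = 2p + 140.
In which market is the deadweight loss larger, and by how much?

Market A: pre-tax p* = $53, q* = 247; post-tax q = 227; deadweight loss = $140.
Market B: pre-tax p* = $44, q* = 228; post-tax q = 207; deadweight loss = $147.
Difference: $140 vs $147 → market B is larger by $7.

Market B, by $7.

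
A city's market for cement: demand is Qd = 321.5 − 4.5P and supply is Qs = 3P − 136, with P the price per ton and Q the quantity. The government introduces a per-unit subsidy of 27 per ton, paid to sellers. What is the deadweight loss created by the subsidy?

Deadweight loss = 656.1.

Before the subsidy: set 321.5 − 4.5P = 3P − 136 → P* = 61, Q* = 47.
With a per-unit subsidy paid to sellers, each receives P + 27 per unit sold, so supply becomes Qs = 3(P + 27) − 136.
New equilibrium: consumers pay 50.2, sellers receive 77.2, Q = 95.6. (Wedge: Pb − Ps = −27.)
Quantity rises by |ΔQ| = |47 − 95.6| = 48.6.
DWL = ½ · t · |ΔQ| = ½ · 27 · 48.6 = 656.1.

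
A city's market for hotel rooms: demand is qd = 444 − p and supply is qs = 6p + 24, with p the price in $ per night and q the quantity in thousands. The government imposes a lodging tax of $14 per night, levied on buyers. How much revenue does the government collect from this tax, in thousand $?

Tax revenue = $5208 thousand.

Without the tax, 444 − p = 6p + 24 gives 7p = 420, so p* = $60 and q* = 384.
With the tax collected from buyers, demand (in seller-price terms) shifts: qd = 444 − (p + 14).
Solving gives q = 372 with buyers paying $72 and producers receiving $58 (the $14 wedge).
Revenue = t · Q = 14 · 372 = $5208.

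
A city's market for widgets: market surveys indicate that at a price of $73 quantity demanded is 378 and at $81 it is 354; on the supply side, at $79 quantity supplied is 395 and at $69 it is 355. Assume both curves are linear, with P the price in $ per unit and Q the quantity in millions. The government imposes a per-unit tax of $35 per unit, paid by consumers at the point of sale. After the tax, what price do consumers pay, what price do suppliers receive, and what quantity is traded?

Demand slope: (354 − 378)/(81 − 73) = -3, so Qd = 597 − 3P.
Supply slope: (355 − 395)/(69 − 79) = 4, so Qs = 4P + 79.
Without the tax, 597 − 3P = 4P + 79 gives 7P = 518, so P* = $74 and Q* = 375.
With the tax collected from consumers, demand (in seller-price terms) shifts: Qd = 597 − 3(P + 35).
Solving gives Q = 315 with consumers paying $94 and suppliers receiving $59 (the $35 wedge).
The less price-elastic side of the market bears the larger share of a per-unit tax.

Consumers pay $94; suppliers receive $59; quantity = 315.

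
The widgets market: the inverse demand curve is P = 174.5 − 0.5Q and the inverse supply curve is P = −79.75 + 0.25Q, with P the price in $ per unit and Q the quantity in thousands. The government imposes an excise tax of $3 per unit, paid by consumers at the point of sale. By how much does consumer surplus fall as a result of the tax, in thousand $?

Rewrite in direct form: Qd = 349 − 2P and Qs = 4P + 319.
Without the tax, 349 − 2P = 4P + 319 gives 6P = 30, so P* = $5 and Q* = 339.
With the tax collected from consumers, demand (in seller-price terms) shifts: Qd = 349 − 2(P + 3).
New equilibrium: consumers pay $7, suppliers receive $4, Q = 335. (Wedge: Pb − Ps = 3.)
ΔCS is the trapezoid between Q = 335 and Q = 339 of height $2: ½ · (339 + 335) · 2 = $674.

Consumer surplus falls by $674 thousand.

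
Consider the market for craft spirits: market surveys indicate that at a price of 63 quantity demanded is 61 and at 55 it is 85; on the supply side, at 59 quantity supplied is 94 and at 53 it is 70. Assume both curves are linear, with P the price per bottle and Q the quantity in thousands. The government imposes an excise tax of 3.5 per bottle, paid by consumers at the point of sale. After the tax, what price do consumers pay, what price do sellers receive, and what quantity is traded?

Demand slope: (85 − 61)/(55 − 63) = -3, so Qd = 250 − 3P.
Supply slope: (70 − 94)/(53 − 59) = 4, so Qs = 4P − 142.
Before the tax: set 250 − 3P = 4P − 142 → P* = 56, Q* = 82.
With the tax collected from consumers, demand (in seller-price terms) shifts: Qd = 250 − 3(P + 3.5).
Solving gives Q = 76 with consumers paying 58 and sellers receiving 54.5 (the 3.5 wedge).
The less price-elastic side of the market bears the larger share of a per-unit tax.

Consumers pay 58; sellers receive 54.5; quantity = 76.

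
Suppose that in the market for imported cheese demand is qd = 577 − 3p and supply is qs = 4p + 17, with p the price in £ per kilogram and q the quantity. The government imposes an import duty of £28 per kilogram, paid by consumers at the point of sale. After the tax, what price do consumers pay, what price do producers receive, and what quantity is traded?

Consumers pay £96; producers receive £68; quantity = 289.

Without the tax, 577 − 3p = 4p + 17 gives 7p = 560, so p* = £80 and q* = 337.
With the tax collected from consumers, demand (in seller-price terms) shifts: qd = 577 − 3(p + 28).
New equilibrium: consumers pay £96, producers receive £68, q = 289. (Wedge: pb − ps = 28.)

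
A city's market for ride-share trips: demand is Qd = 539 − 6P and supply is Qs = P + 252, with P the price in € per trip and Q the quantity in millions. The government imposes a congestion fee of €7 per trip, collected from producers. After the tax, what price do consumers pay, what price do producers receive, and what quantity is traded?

Before the tax: set 539 − 6P = P + 252 → P* = €41, Q* = 293.
With the tax collected from producers, supply shifts: Qs = (P − 7) + 252.
Solving gives Q = 287 with consumers paying €42 and producers receiving €35 (the €7 wedge).
The less price-elastic side of the market bears the larger share of a per-unit tax.

Consumers pay €42; producers receive €35; quantity = 287.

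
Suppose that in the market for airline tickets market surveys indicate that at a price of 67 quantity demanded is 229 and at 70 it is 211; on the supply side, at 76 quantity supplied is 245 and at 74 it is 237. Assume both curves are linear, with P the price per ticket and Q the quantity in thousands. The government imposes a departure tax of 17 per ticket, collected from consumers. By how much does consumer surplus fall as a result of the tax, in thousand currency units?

Demand slope: (211 − 229)/(70 − 67) = -6, so Qd = 631 − 6P.
Supply slope: (237 − 245)/(74 − 76) = 4, so Qs = 4P − 59.
Before the tax: set 631 − 6P = 4P − 59 → P* = 69, Q* = 217.
With the tax collected from consumers, demand (in seller-price terms) shifts: Qd = 631 − 6(P + 17).
Solving gives Q = 176.2 with consumers paying 75.8 and producers receiving 58.8 (the 17 wedge).
ΔCS is the trapezoid between Q = 176.2 and Q = 217 of height 6.8: ½ · (217 + 176.2) · 6.8 = 1336.88.

Consumer surplus falls by 1336.88 thousand.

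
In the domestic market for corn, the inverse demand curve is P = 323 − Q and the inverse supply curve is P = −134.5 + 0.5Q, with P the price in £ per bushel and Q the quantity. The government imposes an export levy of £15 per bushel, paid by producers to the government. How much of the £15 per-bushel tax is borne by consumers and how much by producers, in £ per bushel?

Inverting to Q(P) form: Qd = 323 − P; Qs = 2P + 269.
Without the tax, 323 − P = 2P + 269 gives 3P = 54, so P* = £18 and Q* = 305.
With the tax collected from producers, supply shifts: Qs = 2(P − 15) + 269.
Solving gives Q = 295 with consumers paying £28 and producers receiving £13 (the £15 wedge).
Burden on consumers: £10; on producers: £5. (They sum to £15.)

Consumers bear £10 per bushel; producers bear £5 per bushel.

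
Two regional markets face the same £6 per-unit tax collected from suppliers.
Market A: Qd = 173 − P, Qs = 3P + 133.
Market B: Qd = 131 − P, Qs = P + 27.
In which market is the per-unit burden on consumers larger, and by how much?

Market A, by £1.5.

Market A: pre-tax P* = £10, Q* = 163; post-tax Q = 158.5; per-unit burden on consumers = £4.5.
Market B: pre-tax P* = £52, Q* = 79; post-tax Q = 76; per-unit burden on consumers = £3.
Difference: £4.5 vs £3 → market A is larger by £1.5.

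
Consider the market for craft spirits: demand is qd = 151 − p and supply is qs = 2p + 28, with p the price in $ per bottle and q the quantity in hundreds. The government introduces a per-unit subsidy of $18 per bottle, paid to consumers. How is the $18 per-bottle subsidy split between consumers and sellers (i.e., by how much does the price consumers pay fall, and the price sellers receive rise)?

Before the subsidy: set 151 − p = 2p + 28 → p* = $41, q* = 110.
With a per-unit subsidy paid to consumers, each effectively pays p − 18, so demand becomes qd = 151 − (p − 18).
Solving gives q = 122 with consumers paying $29 and sellers receiving $47 (the $18 wedge).
Gain to consumers: $12; to sellers: $6. (They sum to $18.)

Consumers gain $12 per bottle; sellers gain $6 per bottle.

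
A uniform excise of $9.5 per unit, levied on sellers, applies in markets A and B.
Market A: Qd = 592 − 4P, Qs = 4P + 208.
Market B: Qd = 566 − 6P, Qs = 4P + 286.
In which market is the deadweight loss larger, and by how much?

Market A: pre-tax P* = $48, Q* = 400; post-tax Q = 381; deadweight loss = $90.25.
Market B: pre-tax P* = $28, Q* = 398; post-tax Q = 375.2; deadweight loss = $108.3.
Difference: $90.25 vs $108.3 → market B is larger by $18.05.

Market B, by $18.05.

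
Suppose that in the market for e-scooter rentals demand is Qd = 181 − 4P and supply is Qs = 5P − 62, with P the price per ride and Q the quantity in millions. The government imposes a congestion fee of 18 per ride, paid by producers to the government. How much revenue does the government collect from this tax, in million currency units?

Without the tax, 181 − 4P = 5P − 62 gives 9P = 243, so P* = 27 and Q* = 73.
With the tax collected from producers, supply shifts: Qs = 5(P − 18) − 62.
New equilibrium: consumers pay 37, producers receive 19, Q = 33. (Wedge: Pb − Ps = 18.)
Revenue = t · Q = 18 · 33 = 594.

Tax revenue = 594 million.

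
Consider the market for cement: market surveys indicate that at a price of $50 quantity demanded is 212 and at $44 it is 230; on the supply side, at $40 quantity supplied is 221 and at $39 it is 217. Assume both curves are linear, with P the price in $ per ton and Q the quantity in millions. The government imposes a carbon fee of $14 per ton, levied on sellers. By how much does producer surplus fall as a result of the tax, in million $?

Demand slope: (230 − 212)/(44 − 50) = -3, so Qd = 362 − 3P.
Supply slope: (217 − 221)/(39 − 40) = 4, so Qs = 4P + 61.
Without the tax, 362 − 3P = 4P + 61 gives 7P = 301, so P* = $43 and Q* = 233.
With the tax collected from sellers, supply shifts: Qs = 4(P − 14) + 61.
New equilibrium: buyers pay $51, sellers receive $37, Q = 209. (Wedge: Pb − Ps = 14.)
ΔPS is the trapezoid between Q = 209 and Q = 233 of height $6: ½ · (233 + 209) · 6 = $1326.

Producer surplus falls by $1326 million.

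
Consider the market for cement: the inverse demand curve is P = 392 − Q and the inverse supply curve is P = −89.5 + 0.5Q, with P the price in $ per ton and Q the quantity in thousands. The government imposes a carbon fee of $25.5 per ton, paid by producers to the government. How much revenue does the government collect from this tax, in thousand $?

Tax revenue = $7752 thousand.

Rewrite in direct form: Qd = 392 − P and Qs = 2P + 179.
Before the tax: set 392 − P = 2P + 179 → P* = $71, Q* = 321.
With the tax collected from producers, supply shifts: Qs = 2(P − 25.5) + 179.
Solving gives Q = 304 with consumers paying $88 and producers receiving $62.5 (the $25.5 wedge).
Revenue = t · Q = 25.5 · 304 = $7752.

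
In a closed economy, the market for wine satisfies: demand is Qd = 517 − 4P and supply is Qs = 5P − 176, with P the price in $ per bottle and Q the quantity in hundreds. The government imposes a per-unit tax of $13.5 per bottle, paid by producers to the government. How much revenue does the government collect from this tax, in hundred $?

Tax revenue = $2416.5 hundred.

Before the tax: set 517 − 4P = 5P − 176 → P* = $77, Q* = 209.
With the tax collected from producers, supply shifts: Qs = 5(P − 13.5) − 176.
New equilibrium: consumers pay $84.5, producers receive $71, Q = 179. (Wedge: Pb − Ps = 13.5.)
Revenue = t · Q = 13.5 · 179 = $2416.5.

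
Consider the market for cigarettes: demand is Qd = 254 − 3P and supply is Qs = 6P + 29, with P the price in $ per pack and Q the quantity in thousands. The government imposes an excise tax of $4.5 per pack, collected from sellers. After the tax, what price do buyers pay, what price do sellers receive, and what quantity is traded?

Without the tax, 254 − 3P = 6P + 29 gives 9P = 225, so P* = $25 and Q* = 179.
With the tax collected from sellers, supply shifts: Qs = 6(P − 4.5) + 29.
New equilibrium: buyers pay $28, sellers receive $23.5, Q = 170. (Wedge: Pb − Ps = 4.5.)
The less price-elastic side of the market bears the larger share of a per-unit tax.

Buyers pay $28; sellers receive $23.5; quantity = 170.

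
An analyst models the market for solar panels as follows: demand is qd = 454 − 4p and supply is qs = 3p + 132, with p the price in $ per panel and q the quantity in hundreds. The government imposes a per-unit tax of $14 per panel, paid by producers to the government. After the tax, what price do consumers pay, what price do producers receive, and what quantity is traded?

Before the tax: set 454 − 4p = 3p + 132 → p* = $46, q* = 270.
With the tax collected from producers, supply shifts: qs = 3(p − 14) + 132.
New equilibrium: consumers pay $52, producers receive $38, q = 246. (Wedge: pb − ps = 14.)
The less price-elastic side of the market bears the larger share of a per-unit tax.

Consumers pay $52; producers receive $38; quantity = 246.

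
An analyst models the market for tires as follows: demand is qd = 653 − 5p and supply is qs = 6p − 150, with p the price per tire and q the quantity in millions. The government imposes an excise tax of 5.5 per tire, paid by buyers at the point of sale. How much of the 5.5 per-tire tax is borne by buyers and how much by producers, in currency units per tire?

Before the tax: set 653 − 5p = 6p − 150 → p* = 73, q* = 288.
With the tax collected from buyers, demand (in seller-price terms) shifts: qd = 653 − 5(p + 5.5).
New equilibrium: buyers pay 76, producers receive 70.5, q = 273. (Wedge: pb − ps = 5.5.)
Burden on buyers: 3; on producers: 2.5. (They sum to 5.5.)
The less price-elastic side of the market bears the larger share of a per-unit tax.

Buyers bear 3 per tire; producers bear 2.5 per tire.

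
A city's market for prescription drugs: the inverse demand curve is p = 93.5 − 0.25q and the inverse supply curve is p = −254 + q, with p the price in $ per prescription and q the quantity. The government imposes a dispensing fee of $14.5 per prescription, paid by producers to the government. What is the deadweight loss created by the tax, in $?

Deadweight loss = $84.1.

Rewrite in direct form: qd = 374 − 4p and qs = p + 254.
Without the tax, 374 − 4p = p + 254 gives 5p = 120, so p* = $24 and q* = 278.
With the tax collected from producers, supply shifts: qs = (p − 14.5) + 254.
Solving gives q = 266.4 with consumers paying $26.9 and producers receiving $12.4 (the $14.5 wedge).
Quantity falls by |ΔQ| = |278 − 266.4| = 11.6.
DWL = ½ · t · |ΔQ| = ½ · 14.5 · 11.6 = $84.1.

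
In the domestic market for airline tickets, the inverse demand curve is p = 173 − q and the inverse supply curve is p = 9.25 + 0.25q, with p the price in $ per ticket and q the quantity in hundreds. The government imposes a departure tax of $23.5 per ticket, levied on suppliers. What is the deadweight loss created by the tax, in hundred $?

Rewrite in direct form: qd = 173 − p and qs = 4p − 37.
Without the tax, 173 − p = 4p − 37 gives 5p = 210, so p* = $42 and q* = 131.
With the tax collected from suppliers, supply shifts: qs = 4(p − 23.5) − 37.
New equilibrium: buyers pay $60.8, suppliers receive $37.3, q = 112.2. (Wedge: pb − ps = 23.5.)
Quantity falls by |ΔQ| = |131 − 112.2| = 18.8.
DWL = ½ · t · |ΔQ| = ½ · 23.5 · 18.8 = $220.9.

Deadweight loss = $220.9 hundred.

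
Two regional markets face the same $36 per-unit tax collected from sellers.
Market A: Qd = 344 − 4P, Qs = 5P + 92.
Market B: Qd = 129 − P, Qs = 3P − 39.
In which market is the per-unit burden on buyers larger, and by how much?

Market B, by $7.

Market A: pre-tax P* = $28, Q* = 232; post-tax Q = 152; per-unit burden on buyers = $20.
Market B: pre-tax P* = $42, Q* = 87; post-tax Q = 60; per-unit burden on buyers = $27.
Difference: $20 vs $27 → market B is larger by $7.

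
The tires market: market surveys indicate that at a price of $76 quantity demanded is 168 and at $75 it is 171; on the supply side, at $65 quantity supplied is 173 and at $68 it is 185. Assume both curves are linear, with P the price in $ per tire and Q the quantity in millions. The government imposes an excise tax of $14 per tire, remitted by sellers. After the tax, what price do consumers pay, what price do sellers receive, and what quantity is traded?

Demand slope: (171 − 168)/(75 − 76) = -3, so Qd = 396 − 3P.
Supply slope: (185 − 173)/(68 − 65) = 4, so Qs = 4P − 87.
Before the tax: set 396 − 3P = 4P − 87 → P* = $69, Q* = 189.
With the tax collected from sellers, supply shifts: Qs = 4(P − 14) − 87.
New equilibrium: consumers pay $77, sellers receive $63, Q = 165. (Wedge: Pb − Ps = 14.)

Consumers pay $77; sellers receive $63; quantity = 165.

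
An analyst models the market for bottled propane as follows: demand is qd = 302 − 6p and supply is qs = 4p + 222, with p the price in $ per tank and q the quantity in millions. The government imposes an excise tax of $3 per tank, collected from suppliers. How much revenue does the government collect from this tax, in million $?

Tax revenue = $740.4 million.

Without the tax, 302 − 6p = 4p + 222 gives 10p = 80, so p* = $8 and q* = 254.
With the tax collected from suppliers, supply shifts: qs = 4(p − 3) + 222.
New equilibrium: buyers pay $9.2, suppliers receive $6.2, q = 246.8. (Wedge: pb − ps = 3.)
Revenue = t · Q = 3 · 246.8 = $740.4.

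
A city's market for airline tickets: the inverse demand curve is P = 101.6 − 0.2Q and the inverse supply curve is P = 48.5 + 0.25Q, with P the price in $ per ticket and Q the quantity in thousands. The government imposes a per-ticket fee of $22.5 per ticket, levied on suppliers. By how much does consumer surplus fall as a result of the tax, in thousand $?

Rewrite in direct form: Qd = 508 − 5P and Qs = 4P − 194.
Without the tax, 508 − 5P = 4P − 194 gives 9P = 702, so P* = $78 and Q* = 118.
With the tax collected from suppliers, supply shifts: Qs = 4(P − 22.5) − 194.
Solving gives Q = 68 with consumers paying $88 and suppliers receiving $65.5 (the $22.5 wedge).
ΔCS is the trapezoid between Q = 68 and Q = 118 of height $10: ½ · (118 + 68) · 10 = $930.

Consumer surplus falls by $930 thousand.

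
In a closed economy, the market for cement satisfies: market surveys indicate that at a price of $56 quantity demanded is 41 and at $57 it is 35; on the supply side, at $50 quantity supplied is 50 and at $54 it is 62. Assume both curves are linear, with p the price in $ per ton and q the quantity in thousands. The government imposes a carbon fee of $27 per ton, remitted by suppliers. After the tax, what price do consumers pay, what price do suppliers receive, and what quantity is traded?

Demand slope: (35 − 41)/(57 − 56) = -6, so qd = 377 − 6p.
Supply slope: (62 − 50)/(54 − 50) = 3, so qs = 3p − 100.
Before the tax: set 377 − 6p = 3p − 100 → p* = $53, q* = 59.
With the tax collected from suppliers, supply shifts: qs = 3(p − 27) − 100.
New equilibrium: consumers pay $62, suppliers receive $35, q = 5. (Wedge: pb − ps = 27.)

Consumers pay $62; suppliers receive $35; quantity = 5.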